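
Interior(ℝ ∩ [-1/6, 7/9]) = (-1/6, 7/9)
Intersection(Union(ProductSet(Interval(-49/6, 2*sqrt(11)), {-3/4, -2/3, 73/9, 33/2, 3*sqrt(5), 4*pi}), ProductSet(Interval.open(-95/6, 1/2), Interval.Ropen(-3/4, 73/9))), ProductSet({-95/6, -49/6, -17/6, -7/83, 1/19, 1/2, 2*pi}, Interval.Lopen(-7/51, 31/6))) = ProductSet({-49/6, -17/6, -7/83, 1/19}, Interval.Lopen(-7/51, 31/6))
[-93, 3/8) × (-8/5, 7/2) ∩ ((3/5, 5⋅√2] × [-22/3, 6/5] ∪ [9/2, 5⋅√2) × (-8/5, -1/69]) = ∅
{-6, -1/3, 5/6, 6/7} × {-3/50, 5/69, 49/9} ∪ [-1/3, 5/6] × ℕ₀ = ([-1/3, 5/6] × ℕ₀) ∪ ({-6, -1/3, 5/6, 6/7} × {-3/50, 5/69, 49/9})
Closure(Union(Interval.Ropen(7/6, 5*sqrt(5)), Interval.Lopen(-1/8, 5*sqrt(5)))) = Interval(-1/8, 5*sqrt(5))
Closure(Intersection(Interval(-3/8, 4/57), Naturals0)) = Range(0, 1, 1)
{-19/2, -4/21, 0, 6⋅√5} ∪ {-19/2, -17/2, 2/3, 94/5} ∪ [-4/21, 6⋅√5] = {-19/2, -17/2, 94/5} ∪ [-4/21, 6⋅√5]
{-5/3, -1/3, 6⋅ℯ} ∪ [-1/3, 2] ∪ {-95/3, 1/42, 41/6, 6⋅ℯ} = {-95/3, -5/3, 41/6, 6⋅ℯ} ∪ [-1/3, 2]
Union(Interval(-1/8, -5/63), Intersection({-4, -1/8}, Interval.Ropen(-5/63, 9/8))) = Interval(-1/8, -5/63)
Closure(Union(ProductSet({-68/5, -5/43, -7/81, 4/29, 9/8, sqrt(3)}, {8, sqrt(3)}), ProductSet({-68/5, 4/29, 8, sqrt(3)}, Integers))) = Union(ProductSet({-68/5, 4/29, 8, sqrt(3)}, Integers), ProductSet({-68/5, -5/43, -7/81, 4/29, 9/8, sqrt(3)}, {8, sqrt(3)}))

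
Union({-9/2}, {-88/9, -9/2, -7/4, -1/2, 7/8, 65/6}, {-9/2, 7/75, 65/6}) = {-88/9, -9/2, -7/4, -1/2, 7/75, 7/8, 65/6}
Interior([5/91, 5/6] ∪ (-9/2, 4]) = (-9/2, 4)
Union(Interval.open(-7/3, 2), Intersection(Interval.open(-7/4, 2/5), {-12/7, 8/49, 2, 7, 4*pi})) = Interval.open(-7/3, 2)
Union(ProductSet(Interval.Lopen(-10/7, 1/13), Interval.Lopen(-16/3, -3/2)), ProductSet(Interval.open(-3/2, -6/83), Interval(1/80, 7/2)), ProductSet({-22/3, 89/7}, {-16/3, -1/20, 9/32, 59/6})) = Union(ProductSet({-22/3, 89/7}, {-16/3, -1/20, 9/32, 59/6}), ProductSet(Interval.open(-3/2, -6/83), Interval(1/80, 7/2)), ProductSet(Interval.Lopen(-10/7, 1/13), Interval.Lopen(-16/3, -3/2)))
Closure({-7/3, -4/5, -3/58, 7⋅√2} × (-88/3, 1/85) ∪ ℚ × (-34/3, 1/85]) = (ℝ × [-34/3, 1/85]) ∪ ({-7/3, -4/5, -3/58, 7⋅√2} × [-88/3, 1/85])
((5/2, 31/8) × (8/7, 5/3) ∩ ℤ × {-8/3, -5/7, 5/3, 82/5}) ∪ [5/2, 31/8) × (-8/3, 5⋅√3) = [5/2, 31/8) × (-8/3, 5⋅√3)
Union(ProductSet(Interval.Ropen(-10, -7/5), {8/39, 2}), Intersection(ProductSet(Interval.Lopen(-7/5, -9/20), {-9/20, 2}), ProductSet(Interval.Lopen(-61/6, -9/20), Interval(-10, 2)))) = Union(ProductSet(Interval.Ropen(-10, -7/5), {8/39, 2}), ProductSet(Interval.Lopen(-7/5, -9/20), {-9/20, 2}))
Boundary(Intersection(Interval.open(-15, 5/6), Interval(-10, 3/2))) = {-10, 5/6}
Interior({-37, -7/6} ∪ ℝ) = ℝ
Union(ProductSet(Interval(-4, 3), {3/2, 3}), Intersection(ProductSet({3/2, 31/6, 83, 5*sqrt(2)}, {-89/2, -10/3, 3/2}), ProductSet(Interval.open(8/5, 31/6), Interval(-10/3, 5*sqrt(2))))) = ProductSet(Interval(-4, 3), {3/2, 3})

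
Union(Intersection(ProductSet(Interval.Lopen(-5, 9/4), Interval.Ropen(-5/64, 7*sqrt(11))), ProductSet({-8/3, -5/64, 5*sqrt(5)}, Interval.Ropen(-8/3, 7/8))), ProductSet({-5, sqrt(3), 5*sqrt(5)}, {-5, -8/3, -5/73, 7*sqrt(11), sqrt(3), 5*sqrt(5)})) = Union(ProductSet({-8/3, -5/64}, Interval.Ropen(-5/64, 7/8)), ProductSet({-5, sqrt(3), 5*sqrt(5)}, {-5, -8/3, -5/73, 7*sqrt(11), sqrt(3), 5*sqrt(5)}))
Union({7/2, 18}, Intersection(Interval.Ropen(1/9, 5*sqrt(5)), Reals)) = Union({18}, Interval.Ropen(1/9, 5*sqrt(5)))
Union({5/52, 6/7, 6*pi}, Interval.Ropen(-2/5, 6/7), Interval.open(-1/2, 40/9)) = Union({6*pi}, Interval.open(-1/2, 40/9))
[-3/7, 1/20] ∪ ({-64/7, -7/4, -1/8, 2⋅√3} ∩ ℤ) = [-3/7, 1/20]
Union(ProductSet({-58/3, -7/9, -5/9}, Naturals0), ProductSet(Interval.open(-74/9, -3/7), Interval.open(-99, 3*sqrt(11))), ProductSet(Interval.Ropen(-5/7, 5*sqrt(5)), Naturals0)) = Union(ProductSet(Interval.open(-74/9, -3/7), Interval.open(-99, 3*sqrt(11))), ProductSet(Union({-58/3, -7/9}, Interval.Ropen(-5/7, 5*sqrt(5))), Naturals0))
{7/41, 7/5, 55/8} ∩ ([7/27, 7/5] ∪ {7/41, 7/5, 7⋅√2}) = {7/41, 7/5}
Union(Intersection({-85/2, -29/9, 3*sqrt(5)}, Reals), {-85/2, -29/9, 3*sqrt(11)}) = {-85/2, -29/9, 3*sqrt(11), 3*sqrt(5)}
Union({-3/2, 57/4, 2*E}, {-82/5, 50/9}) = {-82/5, -3/2, 50/9, 57/4, 2*E}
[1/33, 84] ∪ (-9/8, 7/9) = (-9/8, 84]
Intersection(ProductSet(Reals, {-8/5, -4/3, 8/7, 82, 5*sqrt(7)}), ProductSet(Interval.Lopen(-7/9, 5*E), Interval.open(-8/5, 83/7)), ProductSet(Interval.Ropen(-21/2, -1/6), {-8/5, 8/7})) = ProductSet(Interval.open(-7/9, -1/6), {8/7})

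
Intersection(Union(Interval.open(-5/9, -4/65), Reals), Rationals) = Intersection(Interval(-oo, oo), Rationals)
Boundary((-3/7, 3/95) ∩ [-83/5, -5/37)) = {-3/7, -5/37}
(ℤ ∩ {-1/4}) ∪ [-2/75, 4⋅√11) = [-2/75, 4⋅√11)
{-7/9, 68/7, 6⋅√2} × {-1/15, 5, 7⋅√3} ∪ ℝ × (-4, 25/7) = (ℝ × (-4, 25/7)) ∪ ({-7/9, 68/7, 6⋅√2} × {-1/15, 5, 7⋅√3})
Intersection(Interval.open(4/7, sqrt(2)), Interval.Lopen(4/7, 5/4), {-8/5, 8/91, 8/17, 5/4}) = {5/4}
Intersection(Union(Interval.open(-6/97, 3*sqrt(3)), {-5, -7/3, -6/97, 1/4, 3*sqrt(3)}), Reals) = Union({-5, -7/3}, Interval(-6/97, 3*sqrt(3)))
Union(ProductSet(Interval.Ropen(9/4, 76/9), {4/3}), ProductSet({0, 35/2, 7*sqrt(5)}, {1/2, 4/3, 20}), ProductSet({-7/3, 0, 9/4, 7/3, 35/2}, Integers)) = Union(ProductSet({0, 35/2, 7*sqrt(5)}, {1/2, 4/3, 20}), ProductSet({-7/3, 0, 9/4, 7/3, 35/2}, Integers), ProductSet(Interval.Ropen(9/4, 76/9), {4/3}))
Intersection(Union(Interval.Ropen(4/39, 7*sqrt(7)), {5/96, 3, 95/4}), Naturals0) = Range(1, 19, 1)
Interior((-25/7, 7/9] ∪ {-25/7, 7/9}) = (-25/7, 7/9)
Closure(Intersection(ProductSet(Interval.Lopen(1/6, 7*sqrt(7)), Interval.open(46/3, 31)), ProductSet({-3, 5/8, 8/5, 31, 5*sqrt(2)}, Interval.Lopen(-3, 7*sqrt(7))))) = ProductSet({5/8, 8/5, 5*sqrt(2)}, Interval(46/3, 7*sqrt(7)))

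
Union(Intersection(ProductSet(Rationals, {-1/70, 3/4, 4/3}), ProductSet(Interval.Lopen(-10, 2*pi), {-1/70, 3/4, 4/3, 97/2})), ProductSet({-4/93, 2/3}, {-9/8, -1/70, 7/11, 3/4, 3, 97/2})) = Union(ProductSet({-4/93, 2/3}, {-9/8, -1/70, 7/11, 3/4, 3, 97/2}), ProductSet(Intersection(Interval.Lopen(-10, 2*pi), Rationals), {-1/70, 3/4, 4/3}))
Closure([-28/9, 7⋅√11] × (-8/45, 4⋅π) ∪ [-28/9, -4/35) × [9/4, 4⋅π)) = [-28/9, 7⋅√11] × [-8/45, 4⋅π]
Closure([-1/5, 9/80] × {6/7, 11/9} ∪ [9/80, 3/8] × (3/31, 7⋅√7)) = ([-1/5, 9/80] × {6/7, 11/9}) ∪ ([9/80, 3/8] × [3/31, 7⋅√7])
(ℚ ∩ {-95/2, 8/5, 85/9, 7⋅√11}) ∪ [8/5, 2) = {-95/2, 85/9} ∪ [8/5, 2)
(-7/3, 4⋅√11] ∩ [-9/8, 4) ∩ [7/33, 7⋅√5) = [7/33, 4)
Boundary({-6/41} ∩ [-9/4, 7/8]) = {-6/41}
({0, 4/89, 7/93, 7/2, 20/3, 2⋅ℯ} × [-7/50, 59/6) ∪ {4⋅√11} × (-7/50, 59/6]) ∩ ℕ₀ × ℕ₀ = {0} × {0, 1, …, 9}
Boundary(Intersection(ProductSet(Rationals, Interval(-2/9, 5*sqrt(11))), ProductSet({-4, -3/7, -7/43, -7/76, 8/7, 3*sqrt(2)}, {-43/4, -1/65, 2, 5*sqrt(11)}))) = ProductSet({-4, -3/7, -7/43, -7/76, 8/7}, {-1/65, 2, 5*sqrt(11)})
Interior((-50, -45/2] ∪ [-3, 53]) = (-50, -45/2) ∪ (-3, 53)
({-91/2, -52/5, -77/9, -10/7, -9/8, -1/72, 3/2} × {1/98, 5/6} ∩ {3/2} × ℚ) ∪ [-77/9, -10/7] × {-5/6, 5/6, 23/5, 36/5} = ({3/2} × {1/98, 5/6}) ∪ ([-77/9, -10/7] × {-5/6, 5/6, 23/5, 36/5})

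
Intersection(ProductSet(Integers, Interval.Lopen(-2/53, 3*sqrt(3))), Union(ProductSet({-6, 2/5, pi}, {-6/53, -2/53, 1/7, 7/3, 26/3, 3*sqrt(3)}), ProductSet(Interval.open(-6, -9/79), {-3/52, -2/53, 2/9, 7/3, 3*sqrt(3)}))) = Union(ProductSet({-6}, {1/7, 7/3, 3*sqrt(3)}), ProductSet(Range(-5, 0, 1), {2/9, 7/3, 3*sqrt(3)}))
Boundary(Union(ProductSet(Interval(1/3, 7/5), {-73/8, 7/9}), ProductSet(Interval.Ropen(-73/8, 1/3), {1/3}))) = Union(ProductSet(Interval(-73/8, 1/3), {1/3}), ProductSet(Interval(1/3, 7/5), {-73/8, 7/9}))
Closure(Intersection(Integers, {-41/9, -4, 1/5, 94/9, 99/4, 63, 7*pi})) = {-4, 63}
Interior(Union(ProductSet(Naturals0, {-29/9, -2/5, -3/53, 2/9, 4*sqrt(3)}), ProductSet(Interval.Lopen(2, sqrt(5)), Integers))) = EmptySet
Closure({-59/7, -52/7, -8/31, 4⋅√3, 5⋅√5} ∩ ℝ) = {-59/7, -52/7, -8/31, 4⋅√3, 5⋅√5}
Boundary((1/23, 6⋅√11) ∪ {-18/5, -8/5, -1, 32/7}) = {-18/5, -8/5, -1, 1/23, 6⋅√11}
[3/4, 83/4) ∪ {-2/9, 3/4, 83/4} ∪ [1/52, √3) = {-2/9} ∪ [1/52, 83/4]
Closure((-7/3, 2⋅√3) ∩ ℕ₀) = {0, 1, 2, 3}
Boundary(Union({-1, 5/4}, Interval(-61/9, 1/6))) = {-61/9, 1/6, 5/4}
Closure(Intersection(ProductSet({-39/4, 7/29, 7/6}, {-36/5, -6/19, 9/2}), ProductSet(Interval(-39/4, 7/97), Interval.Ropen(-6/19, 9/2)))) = ProductSet({-39/4}, {-6/19})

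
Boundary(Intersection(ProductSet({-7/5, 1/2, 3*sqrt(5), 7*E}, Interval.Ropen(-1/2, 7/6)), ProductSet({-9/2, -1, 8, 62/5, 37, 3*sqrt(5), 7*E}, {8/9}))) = ProductSet({3*sqrt(5), 7*E}, {8/9})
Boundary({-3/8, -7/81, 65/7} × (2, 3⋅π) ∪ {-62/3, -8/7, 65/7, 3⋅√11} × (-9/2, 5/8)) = ({-3/8, -7/81, 65/7} × [2, 3⋅π]) ∪ ({-62/3, -8/7, 65/7, 3⋅√11} × [-9/2, 5/8])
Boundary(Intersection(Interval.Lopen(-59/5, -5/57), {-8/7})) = {-8/7}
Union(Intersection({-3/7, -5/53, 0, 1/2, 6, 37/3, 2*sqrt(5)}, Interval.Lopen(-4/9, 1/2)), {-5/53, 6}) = {-3/7, -5/53, 0, 1/2, 6}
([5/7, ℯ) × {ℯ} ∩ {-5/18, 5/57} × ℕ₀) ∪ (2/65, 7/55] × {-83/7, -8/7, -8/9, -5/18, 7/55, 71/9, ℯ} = (2/65, 7/55] × {-83/7, -8/7, -8/9, -5/18, 7/55, 71/9, ℯ}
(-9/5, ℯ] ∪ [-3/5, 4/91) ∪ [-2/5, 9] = (-9/5, 9]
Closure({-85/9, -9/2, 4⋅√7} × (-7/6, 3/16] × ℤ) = {-85/9, -9/2, 4⋅√7} × [-7/6, 3/16] × ℤ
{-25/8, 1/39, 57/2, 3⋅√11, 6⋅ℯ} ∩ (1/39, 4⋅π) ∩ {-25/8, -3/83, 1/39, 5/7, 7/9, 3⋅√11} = {3⋅√11}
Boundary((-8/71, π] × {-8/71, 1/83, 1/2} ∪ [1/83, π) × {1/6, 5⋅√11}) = ([-8/71, π] × {-8/71, 1/83, 1/2}) ∪ ([1/83, π] × {1/6, 5⋅√11})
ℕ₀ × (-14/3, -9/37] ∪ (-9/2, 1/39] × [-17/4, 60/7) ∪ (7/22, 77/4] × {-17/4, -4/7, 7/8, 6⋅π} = (ℕ₀ × (-14/3, -9/37]) ∪ ((-9/2, 1/39] × [-17/4, 60/7)) ∪ ((7/22, 77/4] × {-17/4, -4/7, 7/8, 6⋅π})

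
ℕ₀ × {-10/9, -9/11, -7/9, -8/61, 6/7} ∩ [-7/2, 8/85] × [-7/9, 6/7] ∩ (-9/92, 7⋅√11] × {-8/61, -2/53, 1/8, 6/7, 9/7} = {0} × {-8/61, 6/7}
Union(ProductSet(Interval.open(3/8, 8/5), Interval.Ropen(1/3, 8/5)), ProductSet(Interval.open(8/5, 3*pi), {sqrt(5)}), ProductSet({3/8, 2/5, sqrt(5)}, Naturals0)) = Union(ProductSet({3/8, 2/5, sqrt(5)}, Naturals0), ProductSet(Interval.open(3/8, 8/5), Interval.Ropen(1/3, 8/5)), ProductSet(Interval.open(8/5, 3*pi), {sqrt(5)}))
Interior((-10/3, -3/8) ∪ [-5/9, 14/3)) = (-10/3, 14/3)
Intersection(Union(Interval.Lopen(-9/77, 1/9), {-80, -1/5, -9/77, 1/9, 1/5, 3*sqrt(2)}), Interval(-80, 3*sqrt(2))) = Union({-80, -1/5, 1/5, 3*sqrt(2)}, Interval(-9/77, 1/9))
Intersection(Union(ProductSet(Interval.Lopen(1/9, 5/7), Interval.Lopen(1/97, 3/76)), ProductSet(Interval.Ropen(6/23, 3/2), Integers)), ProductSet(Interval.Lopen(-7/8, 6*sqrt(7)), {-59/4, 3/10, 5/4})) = EmptySet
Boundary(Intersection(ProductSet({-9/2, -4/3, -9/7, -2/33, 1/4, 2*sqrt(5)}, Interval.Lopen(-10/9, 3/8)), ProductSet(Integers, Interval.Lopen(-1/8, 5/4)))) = EmptySet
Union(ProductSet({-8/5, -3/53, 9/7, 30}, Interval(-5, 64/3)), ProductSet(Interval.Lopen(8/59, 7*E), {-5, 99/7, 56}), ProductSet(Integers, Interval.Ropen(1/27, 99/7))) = Union(ProductSet({-8/5, -3/53, 9/7, 30}, Interval(-5, 64/3)), ProductSet(Integers, Interval.Ropen(1/27, 99/7)), ProductSet(Interval.Lopen(8/59, 7*E), {-5, 99/7, 56}))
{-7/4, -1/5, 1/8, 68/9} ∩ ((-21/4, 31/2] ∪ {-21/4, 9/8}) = {-7/4, -1/5, 1/8, 68/9}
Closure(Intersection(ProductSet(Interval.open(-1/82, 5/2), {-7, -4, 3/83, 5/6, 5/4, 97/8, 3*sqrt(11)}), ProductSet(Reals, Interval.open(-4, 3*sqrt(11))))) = ProductSet(Interval(-1/82, 5/2), {3/83, 5/6, 5/4})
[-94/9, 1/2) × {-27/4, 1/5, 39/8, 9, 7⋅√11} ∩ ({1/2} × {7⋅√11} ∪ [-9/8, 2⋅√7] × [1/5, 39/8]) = [-9/8, 1/2) × {1/5, 39/8}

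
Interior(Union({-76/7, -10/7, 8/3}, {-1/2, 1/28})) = EmptySet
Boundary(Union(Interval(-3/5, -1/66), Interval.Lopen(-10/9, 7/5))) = {-10/9, 7/5}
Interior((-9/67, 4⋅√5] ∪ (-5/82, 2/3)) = (-9/67, 4⋅√5)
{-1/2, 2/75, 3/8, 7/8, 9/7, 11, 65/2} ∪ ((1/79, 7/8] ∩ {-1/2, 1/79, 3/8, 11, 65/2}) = {-1/2, 2/75, 3/8, 7/8, 9/7, 11, 65/2}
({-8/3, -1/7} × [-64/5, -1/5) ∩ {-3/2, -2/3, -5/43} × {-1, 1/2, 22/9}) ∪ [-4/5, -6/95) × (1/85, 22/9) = [-4/5, -6/95) × (1/85, 22/9)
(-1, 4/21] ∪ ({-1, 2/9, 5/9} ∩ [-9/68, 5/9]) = (-1, 4/21] ∪ {2/9, 5/9}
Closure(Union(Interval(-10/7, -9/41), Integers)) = Union(Integers, Interval(-10/7, -9/41))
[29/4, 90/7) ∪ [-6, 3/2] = [-6, 3/2] ∪ [29/4, 90/7)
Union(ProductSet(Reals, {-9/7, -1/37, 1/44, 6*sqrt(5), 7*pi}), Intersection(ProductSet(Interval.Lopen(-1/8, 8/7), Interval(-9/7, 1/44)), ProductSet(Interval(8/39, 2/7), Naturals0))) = Union(ProductSet(Interval(8/39, 2/7), Range(0, 1, 1)), ProductSet(Reals, {-9/7, -1/37, 1/44, 6*sqrt(5), 7*pi}))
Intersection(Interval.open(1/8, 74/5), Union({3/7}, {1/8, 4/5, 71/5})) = {3/7, 4/5, 71/5}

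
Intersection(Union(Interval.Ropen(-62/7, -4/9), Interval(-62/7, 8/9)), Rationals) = Intersection(Interval(-62/7, 8/9), Rationals)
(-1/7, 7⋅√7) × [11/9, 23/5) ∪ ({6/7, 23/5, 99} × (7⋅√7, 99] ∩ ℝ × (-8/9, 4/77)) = (-1/7, 7⋅√7) × [11/9, 23/5)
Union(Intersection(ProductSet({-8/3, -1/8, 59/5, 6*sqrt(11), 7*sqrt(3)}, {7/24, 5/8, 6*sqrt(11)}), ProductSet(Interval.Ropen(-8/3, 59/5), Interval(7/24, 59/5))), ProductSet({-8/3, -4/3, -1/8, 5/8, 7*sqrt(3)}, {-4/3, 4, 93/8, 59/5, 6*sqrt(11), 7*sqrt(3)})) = Union(ProductSet({-8/3, -1/8}, {7/24, 5/8}), ProductSet({-8/3, -4/3, -1/8, 5/8, 7*sqrt(3)}, {-4/3, 4, 93/8, 59/5, 6*sqrt(11), 7*sqrt(3)}))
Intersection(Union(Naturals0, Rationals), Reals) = Rationals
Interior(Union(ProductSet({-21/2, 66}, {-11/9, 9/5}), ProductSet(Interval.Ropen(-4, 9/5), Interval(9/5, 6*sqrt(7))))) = ProductSet(Interval.open(-4, 9/5), Interval.open(9/5, 6*sqrt(7)))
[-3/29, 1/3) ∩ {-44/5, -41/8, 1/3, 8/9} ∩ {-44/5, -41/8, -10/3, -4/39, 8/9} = ∅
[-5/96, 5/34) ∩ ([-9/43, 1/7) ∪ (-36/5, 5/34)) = [-5/96, 5/34)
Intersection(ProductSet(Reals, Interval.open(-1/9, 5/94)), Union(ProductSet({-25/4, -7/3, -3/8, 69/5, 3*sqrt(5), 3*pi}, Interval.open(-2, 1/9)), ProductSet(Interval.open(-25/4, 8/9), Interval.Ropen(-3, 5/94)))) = ProductSet(Union({69/5, 3*sqrt(5), 3*pi}, Interval.Ropen(-25/4, 8/9)), Interval.open(-1/9, 5/94))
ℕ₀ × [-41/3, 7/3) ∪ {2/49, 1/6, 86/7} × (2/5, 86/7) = (ℕ₀ × [-41/3, 7/3)) ∪ ({2/49, 1/6, 86/7} × (2/5, 86/7))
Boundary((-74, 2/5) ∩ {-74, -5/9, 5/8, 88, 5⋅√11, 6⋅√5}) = {-5/9}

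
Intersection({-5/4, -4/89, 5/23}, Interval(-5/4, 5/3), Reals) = {-5/4, -4/89, 5/23}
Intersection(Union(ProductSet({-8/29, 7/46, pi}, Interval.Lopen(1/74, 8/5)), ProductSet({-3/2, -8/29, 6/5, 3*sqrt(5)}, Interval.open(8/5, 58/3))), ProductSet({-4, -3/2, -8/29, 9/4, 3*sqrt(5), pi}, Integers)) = Union(ProductSet({-8/29, pi}, Range(1, 2, 1)), ProductSet({-3/2, -8/29, 3*sqrt(5)}, Range(2, 20, 1)))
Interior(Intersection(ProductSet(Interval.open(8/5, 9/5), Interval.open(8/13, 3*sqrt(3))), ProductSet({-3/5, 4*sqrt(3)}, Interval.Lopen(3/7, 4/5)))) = EmptySet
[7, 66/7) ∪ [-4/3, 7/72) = [-4/3, 7/72) ∪ [7, 66/7)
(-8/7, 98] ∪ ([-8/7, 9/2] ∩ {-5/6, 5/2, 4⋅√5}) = (-8/7, 98]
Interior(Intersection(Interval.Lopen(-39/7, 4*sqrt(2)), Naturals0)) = EmptySet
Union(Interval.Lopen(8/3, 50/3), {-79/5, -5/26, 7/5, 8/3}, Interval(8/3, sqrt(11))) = Union({-79/5, -5/26, 7/5}, Interval(8/3, 50/3))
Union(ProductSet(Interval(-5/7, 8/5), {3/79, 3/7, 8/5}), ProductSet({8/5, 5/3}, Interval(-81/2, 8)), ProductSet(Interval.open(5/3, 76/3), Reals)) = Union(ProductSet({8/5, 5/3}, Interval(-81/2, 8)), ProductSet(Interval(-5/7, 8/5), {3/79, 3/7, 8/5}), ProductSet(Interval.open(5/3, 76/3), Reals))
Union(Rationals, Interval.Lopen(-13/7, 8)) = Union(Interval(-13/7, 8), Rationals)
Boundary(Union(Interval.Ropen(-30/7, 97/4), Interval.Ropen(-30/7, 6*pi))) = {-30/7, 97/4}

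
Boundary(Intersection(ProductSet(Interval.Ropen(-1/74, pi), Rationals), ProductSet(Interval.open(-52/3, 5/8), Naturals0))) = ProductSet(Interval(-1/74, 5/8), Naturals0)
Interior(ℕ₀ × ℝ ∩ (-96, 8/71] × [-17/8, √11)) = ∅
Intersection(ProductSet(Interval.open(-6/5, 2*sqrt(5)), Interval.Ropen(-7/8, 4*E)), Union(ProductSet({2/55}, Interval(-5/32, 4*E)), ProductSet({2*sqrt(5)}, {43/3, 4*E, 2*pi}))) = ProductSet({2/55}, Interval.Ropen(-5/32, 4*E))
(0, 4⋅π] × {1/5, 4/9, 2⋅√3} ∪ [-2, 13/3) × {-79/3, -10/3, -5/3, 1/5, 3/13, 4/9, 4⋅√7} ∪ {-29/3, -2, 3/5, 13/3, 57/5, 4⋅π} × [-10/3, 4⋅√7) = ((0, 4⋅π] × {1/5, 4/9, 2⋅√3}) ∪ ([-2, 13/3) × {-79/3, -10/3, -5/3, 1/5, 3/13, 4/9, 4⋅√7}) ∪ ({-29/3, -2, 3/5, 13/3, 57/5, 4⋅π} × [-10/3, 4⋅√7))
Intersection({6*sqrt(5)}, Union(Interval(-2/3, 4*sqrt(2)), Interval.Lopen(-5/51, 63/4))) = {6*sqrt(5)}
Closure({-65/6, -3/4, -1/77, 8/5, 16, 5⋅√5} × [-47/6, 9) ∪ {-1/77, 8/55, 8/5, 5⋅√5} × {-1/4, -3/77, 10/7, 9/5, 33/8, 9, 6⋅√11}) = ({-65/6, -3/4, -1/77, 8/5, 16, 5⋅√5} × [-47/6, 9]) ∪ ({-1/77, 8/55, 8/5, 5⋅√5} × {-1/4, -3/77, 10/7, 9/5, 33/8, 9, 6⋅√11})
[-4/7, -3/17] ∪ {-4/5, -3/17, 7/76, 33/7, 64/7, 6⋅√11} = {-4/5, 7/76, 33/7, 64/7, 6⋅√11} ∪ [-4/7, -3/17]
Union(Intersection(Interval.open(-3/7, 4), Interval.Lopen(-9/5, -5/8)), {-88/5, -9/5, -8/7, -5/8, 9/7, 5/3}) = {-88/5, -9/5, -8/7, -5/8, 9/7, 5/3}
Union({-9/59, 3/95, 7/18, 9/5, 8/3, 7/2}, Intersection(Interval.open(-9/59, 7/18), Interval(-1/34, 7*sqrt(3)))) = Union({-9/59, 9/5, 8/3, 7/2}, Interval(-1/34, 7/18))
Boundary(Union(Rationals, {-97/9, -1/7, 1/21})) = Reals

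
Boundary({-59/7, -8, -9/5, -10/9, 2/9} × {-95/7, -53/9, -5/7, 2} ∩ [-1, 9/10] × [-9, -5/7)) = {2/9} × {-53/9}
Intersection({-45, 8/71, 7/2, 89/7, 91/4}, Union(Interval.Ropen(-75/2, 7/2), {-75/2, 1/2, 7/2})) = {8/71, 7/2}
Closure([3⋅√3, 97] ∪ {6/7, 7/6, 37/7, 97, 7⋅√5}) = {6/7, 7/6} ∪ [3⋅√3, 97]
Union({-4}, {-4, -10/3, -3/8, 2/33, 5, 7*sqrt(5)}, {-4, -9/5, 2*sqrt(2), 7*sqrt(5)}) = {-4, -10/3, -9/5, -3/8, 2/33, 5, 2*sqrt(2), 7*sqrt(5)}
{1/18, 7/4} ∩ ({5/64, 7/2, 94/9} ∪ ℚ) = {1/18, 7/4}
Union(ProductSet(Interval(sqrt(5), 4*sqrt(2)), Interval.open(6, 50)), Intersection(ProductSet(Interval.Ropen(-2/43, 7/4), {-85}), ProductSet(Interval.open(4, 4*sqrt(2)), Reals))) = ProductSet(Interval(sqrt(5), 4*sqrt(2)), Interval.open(6, 50))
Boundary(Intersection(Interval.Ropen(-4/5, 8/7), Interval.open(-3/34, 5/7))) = {-3/34, 5/7}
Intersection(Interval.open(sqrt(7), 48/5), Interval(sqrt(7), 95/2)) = Interval.open(sqrt(7), 48/5)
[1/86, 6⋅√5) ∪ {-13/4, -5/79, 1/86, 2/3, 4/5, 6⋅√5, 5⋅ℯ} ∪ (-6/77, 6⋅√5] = {-13/4, 5⋅ℯ} ∪ (-6/77, 6⋅√5]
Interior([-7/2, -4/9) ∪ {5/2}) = (-7/2, -4/9)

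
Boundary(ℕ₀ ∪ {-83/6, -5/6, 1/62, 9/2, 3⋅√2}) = {-83/6, -5/6, 1/62, 9/2, 3⋅√2} ∪ ℕ₀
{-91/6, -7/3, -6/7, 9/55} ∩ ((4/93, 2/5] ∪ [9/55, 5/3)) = {9/55}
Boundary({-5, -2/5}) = {-5, -2/5}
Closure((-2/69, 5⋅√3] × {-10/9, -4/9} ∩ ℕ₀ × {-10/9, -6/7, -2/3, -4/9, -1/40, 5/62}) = {0, 1, …, 8} × {-10/9, -4/9}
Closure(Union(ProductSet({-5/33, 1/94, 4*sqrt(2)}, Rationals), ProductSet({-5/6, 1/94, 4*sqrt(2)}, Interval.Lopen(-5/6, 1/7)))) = Union(ProductSet({-5/6, 1/94, 4*sqrt(2)}, Interval(-5/6, 1/7)), ProductSet({-5/33, 1/94, 4*sqrt(2)}, Reals))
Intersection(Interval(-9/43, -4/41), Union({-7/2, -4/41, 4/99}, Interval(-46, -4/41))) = Interval(-9/43, -4/41)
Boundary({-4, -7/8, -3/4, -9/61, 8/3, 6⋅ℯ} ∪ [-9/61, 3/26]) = {-4, -7/8, -3/4, -9/61, 3/26, 8/3, 6⋅ℯ}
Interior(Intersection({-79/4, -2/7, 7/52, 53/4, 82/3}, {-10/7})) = EmptySet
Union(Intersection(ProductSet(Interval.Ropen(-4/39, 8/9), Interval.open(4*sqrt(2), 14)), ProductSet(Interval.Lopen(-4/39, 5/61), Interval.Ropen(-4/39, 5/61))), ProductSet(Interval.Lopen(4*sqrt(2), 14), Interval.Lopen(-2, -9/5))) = ProductSet(Interval.Lopen(4*sqrt(2), 14), Interval.Lopen(-2, -9/5))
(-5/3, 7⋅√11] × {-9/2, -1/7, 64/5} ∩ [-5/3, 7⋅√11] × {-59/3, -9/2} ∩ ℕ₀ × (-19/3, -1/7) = {0, 1, …, 23} × {-9/2}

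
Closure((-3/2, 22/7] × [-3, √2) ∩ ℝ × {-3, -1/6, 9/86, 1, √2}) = [-3/2, 22/7] × {-3, -1/6, 9/86, 1}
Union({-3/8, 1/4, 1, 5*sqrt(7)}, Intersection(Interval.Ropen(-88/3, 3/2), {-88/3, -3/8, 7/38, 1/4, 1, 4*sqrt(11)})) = {-88/3, -3/8, 7/38, 1/4, 1, 5*sqrt(7)}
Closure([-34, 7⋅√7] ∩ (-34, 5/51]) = [-34, 5/51]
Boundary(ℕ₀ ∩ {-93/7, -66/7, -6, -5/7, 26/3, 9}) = {9}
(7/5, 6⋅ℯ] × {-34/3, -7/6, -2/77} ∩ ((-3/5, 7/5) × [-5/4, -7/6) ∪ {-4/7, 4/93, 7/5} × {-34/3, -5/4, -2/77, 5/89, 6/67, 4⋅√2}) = ∅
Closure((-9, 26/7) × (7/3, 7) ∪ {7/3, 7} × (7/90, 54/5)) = ({-9, 26/7} × [7/3, 7]) ∪ ({7/3, 7} × [7/90, 54/5]) ∪ ([-9, 26/7] × {7/3, 7}) ∪ ((-9, 26/7) × (7/3, 7))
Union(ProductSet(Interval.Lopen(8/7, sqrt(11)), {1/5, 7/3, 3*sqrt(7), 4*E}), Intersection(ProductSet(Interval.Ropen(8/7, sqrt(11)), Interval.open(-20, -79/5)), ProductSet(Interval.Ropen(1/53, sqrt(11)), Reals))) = Union(ProductSet(Interval.Ropen(8/7, sqrt(11)), Interval.open(-20, -79/5)), ProductSet(Interval.Lopen(8/7, sqrt(11)), {1/5, 7/3, 3*sqrt(7), 4*E}))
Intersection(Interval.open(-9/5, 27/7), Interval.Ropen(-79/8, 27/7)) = Interval.open(-9/5, 27/7)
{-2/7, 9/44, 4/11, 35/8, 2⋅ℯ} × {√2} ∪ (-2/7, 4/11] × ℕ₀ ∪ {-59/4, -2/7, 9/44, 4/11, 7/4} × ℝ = ((-2/7, 4/11] × ℕ₀) ∪ ({-59/4, -2/7, 9/44, 4/11, 7/4} × ℝ) ∪ ({-2/7, 9/44, 4/11, 35/8, 2⋅ℯ} × {√2})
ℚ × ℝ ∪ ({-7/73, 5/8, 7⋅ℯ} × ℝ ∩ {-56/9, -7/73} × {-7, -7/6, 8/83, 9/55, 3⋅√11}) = ℚ × ℝ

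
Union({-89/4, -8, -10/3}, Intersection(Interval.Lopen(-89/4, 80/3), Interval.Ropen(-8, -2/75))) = Union({-89/4}, Interval.Ropen(-8, -2/75))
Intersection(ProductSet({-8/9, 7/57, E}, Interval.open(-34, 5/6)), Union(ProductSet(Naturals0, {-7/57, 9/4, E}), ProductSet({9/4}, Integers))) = EmptySet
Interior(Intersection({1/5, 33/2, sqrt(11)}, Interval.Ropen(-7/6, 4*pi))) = EmptySet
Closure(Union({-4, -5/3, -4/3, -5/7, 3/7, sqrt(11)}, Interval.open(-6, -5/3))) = Union({-4/3, -5/7, 3/7, sqrt(11)}, Interval(-6, -5/3))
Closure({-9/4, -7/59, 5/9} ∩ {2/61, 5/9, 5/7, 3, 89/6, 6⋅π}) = {5/9}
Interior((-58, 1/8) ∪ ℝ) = (-∞, ∞)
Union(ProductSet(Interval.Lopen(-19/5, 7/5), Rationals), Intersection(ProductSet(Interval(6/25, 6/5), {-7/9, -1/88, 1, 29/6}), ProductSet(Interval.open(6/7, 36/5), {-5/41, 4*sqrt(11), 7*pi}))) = ProductSet(Interval.Lopen(-19/5, 7/5), Rationals)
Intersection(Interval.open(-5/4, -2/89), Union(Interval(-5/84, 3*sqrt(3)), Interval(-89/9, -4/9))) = Union(Interval.Lopen(-5/4, -4/9), Interval.Ropen(-5/84, -2/89))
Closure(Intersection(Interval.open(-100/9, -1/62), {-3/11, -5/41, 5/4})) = {-3/11, -5/41}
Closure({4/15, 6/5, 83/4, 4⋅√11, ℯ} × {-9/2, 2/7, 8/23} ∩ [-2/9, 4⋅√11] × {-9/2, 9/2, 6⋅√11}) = {4/15, 6/5, 4⋅√11, ℯ} × {-9/2}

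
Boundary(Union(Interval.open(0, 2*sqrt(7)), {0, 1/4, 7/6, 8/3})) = {0, 2*sqrt(7)}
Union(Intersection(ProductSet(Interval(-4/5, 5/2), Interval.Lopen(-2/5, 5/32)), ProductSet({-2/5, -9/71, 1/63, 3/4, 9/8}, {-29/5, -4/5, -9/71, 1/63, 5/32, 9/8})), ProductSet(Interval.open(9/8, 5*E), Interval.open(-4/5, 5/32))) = Union(ProductSet({-2/5, -9/71, 1/63, 3/4, 9/8}, {-9/71, 1/63, 5/32}), ProductSet(Interval.open(9/8, 5*E), Interval.open(-4/5, 5/32)))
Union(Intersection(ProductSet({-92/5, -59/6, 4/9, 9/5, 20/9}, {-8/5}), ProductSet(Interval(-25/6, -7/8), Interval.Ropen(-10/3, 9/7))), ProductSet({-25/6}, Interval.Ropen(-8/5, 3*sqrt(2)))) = ProductSet({-25/6}, Interval.Ropen(-8/5, 3*sqrt(2)))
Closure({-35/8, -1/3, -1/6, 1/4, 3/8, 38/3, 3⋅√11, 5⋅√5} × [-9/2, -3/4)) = {-35/8, -1/3, -1/6, 1/4, 3/8, 38/3, 3⋅√11, 5⋅√5} × [-9/2, -3/4]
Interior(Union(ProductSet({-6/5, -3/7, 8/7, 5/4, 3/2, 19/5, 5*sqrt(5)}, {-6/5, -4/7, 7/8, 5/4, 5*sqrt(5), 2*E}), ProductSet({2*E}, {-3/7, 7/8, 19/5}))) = EmptySet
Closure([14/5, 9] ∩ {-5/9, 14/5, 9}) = {14/5, 9}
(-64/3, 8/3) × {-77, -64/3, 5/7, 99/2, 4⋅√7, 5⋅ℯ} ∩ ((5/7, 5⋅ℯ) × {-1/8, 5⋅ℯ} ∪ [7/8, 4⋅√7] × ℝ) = ((5/7, 8/3) × {5⋅ℯ}) ∪ ([7/8, 8/3) × {-77, -64/3, 5/7, 99/2, 4⋅√7, 5⋅ℯ})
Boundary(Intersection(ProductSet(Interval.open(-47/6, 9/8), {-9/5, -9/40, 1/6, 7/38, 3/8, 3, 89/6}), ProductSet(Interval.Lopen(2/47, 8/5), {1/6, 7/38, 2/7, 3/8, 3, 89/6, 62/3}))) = ProductSet(Interval(2/47, 9/8), {1/6, 7/38, 3/8, 3, 89/6})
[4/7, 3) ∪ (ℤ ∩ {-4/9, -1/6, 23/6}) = [4/7, 3)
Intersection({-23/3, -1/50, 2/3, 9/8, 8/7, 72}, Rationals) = {-23/3, -1/50, 2/3, 9/8, 8/7, 72}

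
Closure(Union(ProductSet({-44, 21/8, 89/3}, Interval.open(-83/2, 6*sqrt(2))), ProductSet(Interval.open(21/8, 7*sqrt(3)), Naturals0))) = Union(ProductSet({-44, 21/8, 89/3}, Interval(-83/2, 6*sqrt(2))), ProductSet(Interval(21/8, 7*sqrt(3)), Naturals0))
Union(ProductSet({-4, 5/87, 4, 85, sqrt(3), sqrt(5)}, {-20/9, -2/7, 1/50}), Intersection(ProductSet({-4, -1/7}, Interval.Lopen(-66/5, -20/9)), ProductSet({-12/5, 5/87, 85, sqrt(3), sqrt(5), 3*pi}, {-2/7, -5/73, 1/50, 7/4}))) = ProductSet({-4, 5/87, 4, 85, sqrt(3), sqrt(5)}, {-20/9, -2/7, 1/50})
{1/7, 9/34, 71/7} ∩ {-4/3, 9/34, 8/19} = {9/34}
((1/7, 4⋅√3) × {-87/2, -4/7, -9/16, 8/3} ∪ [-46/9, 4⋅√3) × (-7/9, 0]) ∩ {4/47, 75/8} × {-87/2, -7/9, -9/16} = {4/47} × {-9/16}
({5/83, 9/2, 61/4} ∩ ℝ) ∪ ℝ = ℝ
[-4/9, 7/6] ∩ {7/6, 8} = {7/6}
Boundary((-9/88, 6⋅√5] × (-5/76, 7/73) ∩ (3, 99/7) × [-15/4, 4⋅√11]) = ({3, 6⋅√5} × [-5/76, 7/73]) ∪ ([3, 6⋅√5] × {-5/76, 7/73})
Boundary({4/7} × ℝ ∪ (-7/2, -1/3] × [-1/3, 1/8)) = ({4/7} × (-∞, ∞)) ∪ ({-7/2, -1/3} × [-1/3, 1/8]) ∪ ([-7/2, -1/3] × {-1/3, 1/8})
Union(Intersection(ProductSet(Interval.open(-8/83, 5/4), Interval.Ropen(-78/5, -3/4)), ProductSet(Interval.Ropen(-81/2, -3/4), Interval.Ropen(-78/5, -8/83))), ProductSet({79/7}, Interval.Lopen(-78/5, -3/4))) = ProductSet({79/7}, Interval.Lopen(-78/5, -3/4))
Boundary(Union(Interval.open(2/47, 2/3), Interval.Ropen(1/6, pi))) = {2/47, pi}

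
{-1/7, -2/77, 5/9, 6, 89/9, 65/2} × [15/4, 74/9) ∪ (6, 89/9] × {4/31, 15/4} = ((6, 89/9] × {4/31, 15/4}) ∪ ({-1/7, -2/77, 5/9, 6, 89/9, 65/2} × [15/4, 74/9))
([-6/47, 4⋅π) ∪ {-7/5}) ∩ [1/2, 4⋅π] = [1/2, 4⋅π)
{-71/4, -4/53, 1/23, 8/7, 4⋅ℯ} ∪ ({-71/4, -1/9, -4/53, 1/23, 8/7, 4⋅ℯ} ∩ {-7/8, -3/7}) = {-71/4, -4/53, 1/23, 8/7, 4⋅ℯ}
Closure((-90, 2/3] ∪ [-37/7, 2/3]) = [-90, 2/3]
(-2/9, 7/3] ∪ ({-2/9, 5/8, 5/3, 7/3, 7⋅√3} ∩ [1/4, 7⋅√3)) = (-2/9, 7/3]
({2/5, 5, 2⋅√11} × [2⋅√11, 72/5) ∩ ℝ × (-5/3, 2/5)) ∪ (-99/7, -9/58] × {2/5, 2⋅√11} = (-99/7, -9/58] × {2/5, 2⋅√11}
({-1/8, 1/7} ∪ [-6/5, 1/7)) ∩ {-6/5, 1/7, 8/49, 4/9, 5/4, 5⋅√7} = {-6/5, 1/7}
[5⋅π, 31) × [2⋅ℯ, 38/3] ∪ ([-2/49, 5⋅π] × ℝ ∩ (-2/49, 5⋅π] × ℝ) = ((-2/49, 5⋅π] × ℝ) ∪ ([5⋅π, 31) × [2⋅ℯ, 38/3])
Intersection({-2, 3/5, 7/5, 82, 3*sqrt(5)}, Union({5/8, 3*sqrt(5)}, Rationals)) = {-2, 3/5, 7/5, 82, 3*sqrt(5)}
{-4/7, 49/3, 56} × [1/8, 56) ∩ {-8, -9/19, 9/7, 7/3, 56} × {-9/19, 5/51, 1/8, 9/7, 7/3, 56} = {56} × {1/8, 9/7, 7/3}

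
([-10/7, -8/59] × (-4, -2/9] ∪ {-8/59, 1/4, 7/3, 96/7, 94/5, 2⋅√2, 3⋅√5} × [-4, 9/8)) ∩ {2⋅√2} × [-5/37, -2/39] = {2⋅√2} × [-5/37, -2/39]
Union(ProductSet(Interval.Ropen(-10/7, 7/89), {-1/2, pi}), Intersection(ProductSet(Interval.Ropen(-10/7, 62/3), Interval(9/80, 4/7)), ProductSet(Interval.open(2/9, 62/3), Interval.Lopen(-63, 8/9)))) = Union(ProductSet(Interval.Ropen(-10/7, 7/89), {-1/2, pi}), ProductSet(Interval.open(2/9, 62/3), Interval(9/80, 4/7)))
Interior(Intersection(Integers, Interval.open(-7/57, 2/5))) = EmptySet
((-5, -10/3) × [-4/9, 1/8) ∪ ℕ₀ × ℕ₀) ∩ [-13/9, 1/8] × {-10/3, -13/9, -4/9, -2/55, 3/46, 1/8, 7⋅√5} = ∅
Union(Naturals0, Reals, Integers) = Reals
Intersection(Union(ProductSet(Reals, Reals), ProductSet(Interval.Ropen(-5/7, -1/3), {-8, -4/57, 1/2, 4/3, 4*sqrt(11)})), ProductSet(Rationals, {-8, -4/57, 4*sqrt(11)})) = ProductSet(Rationals, {-8, -4/57, 4*sqrt(11)})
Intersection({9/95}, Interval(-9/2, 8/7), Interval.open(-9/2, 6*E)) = {9/95}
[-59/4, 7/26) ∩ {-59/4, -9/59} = {-59/4, -9/59}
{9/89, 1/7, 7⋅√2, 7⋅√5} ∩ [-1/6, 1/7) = {9/89}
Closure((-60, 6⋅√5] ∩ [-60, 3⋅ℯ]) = [-60, 3⋅ℯ]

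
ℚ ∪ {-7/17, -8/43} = ℚ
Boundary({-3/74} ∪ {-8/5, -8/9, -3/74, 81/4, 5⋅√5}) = {-8/5, -8/9, -3/74, 81/4, 5⋅√5}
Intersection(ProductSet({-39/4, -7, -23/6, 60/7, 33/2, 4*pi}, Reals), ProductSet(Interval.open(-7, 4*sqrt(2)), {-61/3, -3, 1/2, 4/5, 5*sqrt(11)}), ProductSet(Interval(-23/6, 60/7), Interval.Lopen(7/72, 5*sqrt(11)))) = ProductSet({-23/6}, {1/2, 4/5, 5*sqrt(11)})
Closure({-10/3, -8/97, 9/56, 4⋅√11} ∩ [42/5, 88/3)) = {4⋅√11}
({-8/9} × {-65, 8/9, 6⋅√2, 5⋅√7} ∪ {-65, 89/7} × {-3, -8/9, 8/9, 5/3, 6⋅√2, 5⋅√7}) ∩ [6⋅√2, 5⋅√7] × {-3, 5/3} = {89/7} × {-3, 5/3}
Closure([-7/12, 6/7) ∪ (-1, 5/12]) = [-1, 6/7]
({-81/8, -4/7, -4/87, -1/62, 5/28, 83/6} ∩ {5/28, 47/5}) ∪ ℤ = ℤ ∪ {5/28}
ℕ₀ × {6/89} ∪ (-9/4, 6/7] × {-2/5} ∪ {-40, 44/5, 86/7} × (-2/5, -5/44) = (ℕ₀ × {6/89}) ∪ ((-9/4, 6/7] × {-2/5}) ∪ ({-40, 44/5, 86/7} × (-2/5, -5/44))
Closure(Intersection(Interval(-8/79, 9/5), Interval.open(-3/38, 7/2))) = Interval(-3/38, 9/5)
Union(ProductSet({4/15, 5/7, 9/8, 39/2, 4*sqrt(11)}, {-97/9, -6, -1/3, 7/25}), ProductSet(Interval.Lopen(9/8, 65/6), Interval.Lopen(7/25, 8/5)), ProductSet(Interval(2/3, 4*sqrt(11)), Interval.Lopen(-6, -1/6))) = Union(ProductSet({4/15, 5/7, 9/8, 39/2, 4*sqrt(11)}, {-97/9, -6, -1/3, 7/25}), ProductSet(Interval(2/3, 4*sqrt(11)), Interval.Lopen(-6, -1/6)), ProductSet(Interval.Lopen(9/8, 65/6), Interval.Lopen(7/25, 8/5)))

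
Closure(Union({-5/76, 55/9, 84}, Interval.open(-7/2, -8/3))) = Union({-5/76, 55/9, 84}, Interval(-7/2, -8/3))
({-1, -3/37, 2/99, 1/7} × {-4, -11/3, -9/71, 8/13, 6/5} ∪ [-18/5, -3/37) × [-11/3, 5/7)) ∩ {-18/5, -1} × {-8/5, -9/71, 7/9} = {-18/5, -1} × {-8/5, -9/71}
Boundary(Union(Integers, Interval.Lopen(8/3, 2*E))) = Union(Complement(Integers, Interval.open(8/3, 2*E)), {8/3, 2*E})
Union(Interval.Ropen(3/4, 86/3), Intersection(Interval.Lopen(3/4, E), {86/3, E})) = Interval.Ropen(3/4, 86/3)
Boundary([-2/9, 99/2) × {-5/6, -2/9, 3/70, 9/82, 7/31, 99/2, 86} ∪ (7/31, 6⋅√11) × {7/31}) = [-2/9, 99/2] × {-5/6, -2/9, 3/70, 9/82, 7/31, 99/2, 86}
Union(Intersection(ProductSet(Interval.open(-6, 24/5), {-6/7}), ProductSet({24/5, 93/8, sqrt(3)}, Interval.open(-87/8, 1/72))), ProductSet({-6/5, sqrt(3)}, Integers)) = Union(ProductSet({sqrt(3)}, {-6/7}), ProductSet({-6/5, sqrt(3)}, Integers))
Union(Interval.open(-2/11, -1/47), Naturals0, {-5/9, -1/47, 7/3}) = Union({-5/9, 7/3}, Interval.Lopen(-2/11, -1/47), Naturals0)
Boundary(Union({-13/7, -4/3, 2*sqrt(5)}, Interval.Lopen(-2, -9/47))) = {-2, -9/47, 2*sqrt(5)}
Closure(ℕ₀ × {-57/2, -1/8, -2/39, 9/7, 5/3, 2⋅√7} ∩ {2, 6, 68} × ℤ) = ∅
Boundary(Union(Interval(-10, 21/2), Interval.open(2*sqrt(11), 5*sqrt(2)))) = {-10, 21/2}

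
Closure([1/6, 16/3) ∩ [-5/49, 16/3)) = [1/6, 16/3]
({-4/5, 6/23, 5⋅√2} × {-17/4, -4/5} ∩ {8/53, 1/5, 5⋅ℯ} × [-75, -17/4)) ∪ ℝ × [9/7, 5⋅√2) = ℝ × [9/7, 5⋅√2)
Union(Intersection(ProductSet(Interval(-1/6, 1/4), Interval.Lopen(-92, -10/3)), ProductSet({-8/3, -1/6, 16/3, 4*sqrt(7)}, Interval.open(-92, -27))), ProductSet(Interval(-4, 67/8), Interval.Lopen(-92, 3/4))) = ProductSet(Interval(-4, 67/8), Interval.Lopen(-92, 3/4))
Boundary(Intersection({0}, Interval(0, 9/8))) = {0}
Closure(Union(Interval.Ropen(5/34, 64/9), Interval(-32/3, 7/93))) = Union(Interval(-32/3, 7/93), Interval(5/34, 64/9))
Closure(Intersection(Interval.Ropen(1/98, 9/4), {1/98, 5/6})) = {1/98, 5/6}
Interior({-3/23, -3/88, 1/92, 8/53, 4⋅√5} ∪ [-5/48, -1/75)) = (-5/48, -1/75)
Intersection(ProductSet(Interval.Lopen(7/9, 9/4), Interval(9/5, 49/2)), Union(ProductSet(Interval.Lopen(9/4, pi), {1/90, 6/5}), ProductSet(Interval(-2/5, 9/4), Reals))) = ProductSet(Interval.Lopen(7/9, 9/4), Interval(9/5, 49/2))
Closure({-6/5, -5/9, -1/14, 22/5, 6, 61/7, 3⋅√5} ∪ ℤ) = ℤ ∪ {-6/5, -5/9, -1/14, 22/5, 61/7, 3⋅√5}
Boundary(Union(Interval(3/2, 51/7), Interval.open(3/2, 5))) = {3/2, 51/7}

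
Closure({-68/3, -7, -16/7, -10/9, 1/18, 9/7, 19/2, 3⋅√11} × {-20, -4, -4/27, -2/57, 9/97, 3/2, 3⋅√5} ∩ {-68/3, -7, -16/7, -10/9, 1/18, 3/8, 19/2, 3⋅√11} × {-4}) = {-68/3, -7, -16/7, -10/9, 1/18, 19/2, 3⋅√11} × {-4}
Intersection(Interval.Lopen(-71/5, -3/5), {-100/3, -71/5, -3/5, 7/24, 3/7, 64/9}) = {-3/5}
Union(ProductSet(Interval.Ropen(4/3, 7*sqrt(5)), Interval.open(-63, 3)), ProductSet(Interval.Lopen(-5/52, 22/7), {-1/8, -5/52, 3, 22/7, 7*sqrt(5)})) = Union(ProductSet(Interval.Lopen(-5/52, 22/7), {-1/8, -5/52, 3, 22/7, 7*sqrt(5)}), ProductSet(Interval.Ropen(4/3, 7*sqrt(5)), Interval.open(-63, 3)))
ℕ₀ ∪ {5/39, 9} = ℕ₀ ∪ {5/39}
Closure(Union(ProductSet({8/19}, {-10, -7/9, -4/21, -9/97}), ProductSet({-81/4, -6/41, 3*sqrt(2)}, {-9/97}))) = Union(ProductSet({8/19}, {-10, -7/9, -4/21, -9/97}), ProductSet({-81/4, -6/41, 3*sqrt(2)}, {-9/97}))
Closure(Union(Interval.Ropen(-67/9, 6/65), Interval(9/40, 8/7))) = Union(Interval(-67/9, 6/65), Interval(9/40, 8/7))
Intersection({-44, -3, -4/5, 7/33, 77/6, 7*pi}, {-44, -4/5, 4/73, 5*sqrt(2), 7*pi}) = {-44, -4/5, 7*pi}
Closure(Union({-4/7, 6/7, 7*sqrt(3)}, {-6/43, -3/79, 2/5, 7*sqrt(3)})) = {-4/7, -6/43, -3/79, 2/5, 6/7, 7*sqrt(3)}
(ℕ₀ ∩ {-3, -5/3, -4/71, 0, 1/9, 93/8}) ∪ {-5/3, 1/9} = {-5/3, 0, 1/9}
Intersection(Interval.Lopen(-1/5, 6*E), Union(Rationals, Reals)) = Interval.Lopen(-1/5, 6*E)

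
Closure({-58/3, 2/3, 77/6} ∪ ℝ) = ℝ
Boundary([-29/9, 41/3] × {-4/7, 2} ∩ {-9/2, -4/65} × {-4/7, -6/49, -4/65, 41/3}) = {-4/65} × {-4/7}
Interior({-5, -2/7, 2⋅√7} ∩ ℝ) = ∅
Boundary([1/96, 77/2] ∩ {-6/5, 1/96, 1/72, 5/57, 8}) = {1/96, 1/72, 5/57, 8}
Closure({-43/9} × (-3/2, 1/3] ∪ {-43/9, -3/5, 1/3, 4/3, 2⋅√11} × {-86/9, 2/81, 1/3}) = ({-43/9} × [-3/2, 1/3]) ∪ ({-43/9, -3/5, 1/3, 4/3, 2⋅√11} × {-86/9, 2/81, 1/3})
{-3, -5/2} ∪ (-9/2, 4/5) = (-9/2, 4/5)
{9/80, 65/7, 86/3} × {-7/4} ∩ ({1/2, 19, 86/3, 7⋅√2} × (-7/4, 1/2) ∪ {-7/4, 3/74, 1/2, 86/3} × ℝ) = {86/3} × {-7/4}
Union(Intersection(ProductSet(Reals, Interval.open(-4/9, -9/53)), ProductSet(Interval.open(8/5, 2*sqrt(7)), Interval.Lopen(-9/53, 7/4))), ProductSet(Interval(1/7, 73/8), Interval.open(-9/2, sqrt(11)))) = ProductSet(Interval(1/7, 73/8), Interval.open(-9/2, sqrt(11)))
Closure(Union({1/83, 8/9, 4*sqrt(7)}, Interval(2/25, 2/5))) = Union({1/83, 8/9, 4*sqrt(7)}, Interval(2/25, 2/5))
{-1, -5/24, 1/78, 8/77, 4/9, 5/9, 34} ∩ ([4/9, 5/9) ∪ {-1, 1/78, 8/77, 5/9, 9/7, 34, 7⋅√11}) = {-1, 1/78, 8/77, 4/9, 5/9, 34}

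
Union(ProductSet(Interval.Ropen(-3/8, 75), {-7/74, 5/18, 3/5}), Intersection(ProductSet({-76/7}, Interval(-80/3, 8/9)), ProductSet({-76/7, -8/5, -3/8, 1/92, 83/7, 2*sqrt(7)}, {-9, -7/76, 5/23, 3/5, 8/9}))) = Union(ProductSet({-76/7}, {-9, -7/76, 5/23, 3/5, 8/9}), ProductSet(Interval.Ropen(-3/8, 75), {-7/74, 5/18, 3/5}))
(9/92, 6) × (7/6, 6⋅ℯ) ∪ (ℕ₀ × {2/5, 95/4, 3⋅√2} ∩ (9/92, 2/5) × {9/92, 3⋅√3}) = (9/92, 6) × (7/6, 6⋅ℯ)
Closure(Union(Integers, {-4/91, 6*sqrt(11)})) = Union({-4/91, 6*sqrt(11)}, Integers)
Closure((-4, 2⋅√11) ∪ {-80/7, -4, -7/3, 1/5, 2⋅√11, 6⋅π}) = {-80/7, 6⋅π} ∪ [-4, 2⋅√11]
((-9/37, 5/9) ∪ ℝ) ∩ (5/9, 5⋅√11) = (5/9, 5⋅√11)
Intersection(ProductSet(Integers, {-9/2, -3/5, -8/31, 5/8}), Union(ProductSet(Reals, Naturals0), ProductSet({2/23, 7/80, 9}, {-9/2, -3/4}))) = ProductSet({9}, {-9/2})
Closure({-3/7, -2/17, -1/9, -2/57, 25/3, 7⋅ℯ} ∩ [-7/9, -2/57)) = {-3/7, -2/17, -1/9}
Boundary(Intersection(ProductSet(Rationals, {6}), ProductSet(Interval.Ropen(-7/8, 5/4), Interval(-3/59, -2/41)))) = EmptySet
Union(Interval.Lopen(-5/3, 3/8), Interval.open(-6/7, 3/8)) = Interval.Lopen(-5/3, 3/8)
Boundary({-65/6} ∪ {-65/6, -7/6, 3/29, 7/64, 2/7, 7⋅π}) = {-65/6, -7/6, 3/29, 7/64, 2/7, 7⋅π}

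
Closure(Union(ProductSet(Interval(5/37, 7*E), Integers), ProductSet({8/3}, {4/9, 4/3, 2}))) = Union(ProductSet({8/3}, {4/9, 4/3, 2}), ProductSet(Interval(5/37, 7*E), Integers))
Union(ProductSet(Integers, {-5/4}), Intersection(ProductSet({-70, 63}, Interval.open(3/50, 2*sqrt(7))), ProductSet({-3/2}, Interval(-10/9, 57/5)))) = ProductSet(Integers, {-5/4})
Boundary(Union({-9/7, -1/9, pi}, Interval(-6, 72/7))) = {-6, 72/7}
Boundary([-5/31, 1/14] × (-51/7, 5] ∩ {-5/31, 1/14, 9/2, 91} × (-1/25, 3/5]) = {-5/31, 1/14} × [-1/25, 3/5]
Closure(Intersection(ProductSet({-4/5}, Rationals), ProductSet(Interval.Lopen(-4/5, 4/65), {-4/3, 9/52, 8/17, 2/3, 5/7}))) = EmptySet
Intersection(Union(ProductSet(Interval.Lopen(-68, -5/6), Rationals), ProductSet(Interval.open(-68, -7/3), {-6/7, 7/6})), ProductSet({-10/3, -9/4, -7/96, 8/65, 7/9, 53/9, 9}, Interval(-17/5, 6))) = ProductSet({-10/3, -9/4}, Intersection(Interval(-17/5, 6), Rationals))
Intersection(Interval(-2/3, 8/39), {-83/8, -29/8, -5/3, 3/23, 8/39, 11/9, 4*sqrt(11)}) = {3/23, 8/39}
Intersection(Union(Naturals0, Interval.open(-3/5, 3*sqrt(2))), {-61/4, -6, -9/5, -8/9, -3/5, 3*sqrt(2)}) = EmptySet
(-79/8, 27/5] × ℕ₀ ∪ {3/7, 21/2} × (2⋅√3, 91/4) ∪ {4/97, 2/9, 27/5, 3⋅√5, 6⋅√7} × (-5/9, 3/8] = ((-79/8, 27/5] × ℕ₀) ∪ ({3/7, 21/2} × (2⋅√3, 91/4)) ∪ ({4/97, 2/9, 27/5, 3⋅√5, 6⋅√7} × (-5/9, 3/8])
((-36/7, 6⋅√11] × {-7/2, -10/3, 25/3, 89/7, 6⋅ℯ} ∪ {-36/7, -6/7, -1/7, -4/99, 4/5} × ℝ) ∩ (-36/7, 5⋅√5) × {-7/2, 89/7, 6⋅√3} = ((-36/7, 5⋅√5) × {-7/2, 89/7}) ∪ ({-6/7, -1/7, -4/99, 4/5} × {-7/2, 89/7, 6⋅√3})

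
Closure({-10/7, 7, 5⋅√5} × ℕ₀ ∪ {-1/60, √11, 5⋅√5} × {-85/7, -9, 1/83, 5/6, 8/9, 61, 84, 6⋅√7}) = ({-10/7, 7, 5⋅√5} × ℕ₀) ∪ ({-1/60, √11, 5⋅√5} × {-85/7, -9, 1/83, 5/6, 8/9, 61, 84, 6⋅√7})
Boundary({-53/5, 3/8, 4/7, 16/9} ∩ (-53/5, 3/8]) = {3/8}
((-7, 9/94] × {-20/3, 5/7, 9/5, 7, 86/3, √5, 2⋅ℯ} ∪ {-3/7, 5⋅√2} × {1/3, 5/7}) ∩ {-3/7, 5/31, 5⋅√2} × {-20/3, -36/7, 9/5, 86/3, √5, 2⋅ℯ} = {-3/7} × {-20/3, 9/5, 86/3, √5, 2⋅ℯ}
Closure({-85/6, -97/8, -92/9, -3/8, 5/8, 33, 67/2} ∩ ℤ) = {33}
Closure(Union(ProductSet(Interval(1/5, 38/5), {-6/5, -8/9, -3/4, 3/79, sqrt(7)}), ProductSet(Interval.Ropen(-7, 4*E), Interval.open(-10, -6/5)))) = Union(ProductSet({-7, 4*E}, Interval(-10, -6/5)), ProductSet(Interval(-7, 4*E), {-10, -6/5}), ProductSet(Interval.Ropen(-7, 4*E), Interval.open(-10, -6/5)), ProductSet(Interval(1/5, 38/5), {-6/5, -8/9, -3/4, 3/79, sqrt(7)}))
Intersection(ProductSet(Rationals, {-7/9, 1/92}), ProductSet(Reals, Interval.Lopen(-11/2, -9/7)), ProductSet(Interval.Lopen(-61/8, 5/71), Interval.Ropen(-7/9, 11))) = EmptySet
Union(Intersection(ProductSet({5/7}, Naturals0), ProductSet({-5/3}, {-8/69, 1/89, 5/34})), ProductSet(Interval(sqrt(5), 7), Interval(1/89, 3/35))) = ProductSet(Interval(sqrt(5), 7), Interval(1/89, 3/35))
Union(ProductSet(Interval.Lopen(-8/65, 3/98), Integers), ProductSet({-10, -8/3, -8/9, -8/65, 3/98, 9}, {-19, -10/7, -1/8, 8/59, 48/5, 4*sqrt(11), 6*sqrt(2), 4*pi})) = Union(ProductSet({-10, -8/3, -8/9, -8/65, 3/98, 9}, {-19, -10/7, -1/8, 8/59, 48/5, 4*sqrt(11), 6*sqrt(2), 4*pi}), ProductSet(Interval.Lopen(-8/65, 3/98), Integers))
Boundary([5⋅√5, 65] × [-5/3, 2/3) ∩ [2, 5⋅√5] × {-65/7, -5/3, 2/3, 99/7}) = {5⋅√5} × {-5/3}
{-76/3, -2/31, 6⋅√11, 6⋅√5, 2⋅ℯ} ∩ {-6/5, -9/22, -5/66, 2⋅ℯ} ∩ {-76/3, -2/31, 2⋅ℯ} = {2⋅ℯ}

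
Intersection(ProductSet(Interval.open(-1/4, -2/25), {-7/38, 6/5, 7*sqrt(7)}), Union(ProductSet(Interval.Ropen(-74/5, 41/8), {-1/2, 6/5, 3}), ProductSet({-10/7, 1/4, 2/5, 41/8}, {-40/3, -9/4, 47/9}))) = ProductSet(Interval.open(-1/4, -2/25), {6/5})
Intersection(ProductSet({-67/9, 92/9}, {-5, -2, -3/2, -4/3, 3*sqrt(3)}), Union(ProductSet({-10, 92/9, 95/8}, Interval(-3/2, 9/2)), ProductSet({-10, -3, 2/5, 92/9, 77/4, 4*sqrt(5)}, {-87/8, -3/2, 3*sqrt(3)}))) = ProductSet({92/9}, {-3/2, -4/3, 3*sqrt(3)})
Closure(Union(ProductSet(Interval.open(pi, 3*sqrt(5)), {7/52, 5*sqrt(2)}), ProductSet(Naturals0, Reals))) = Union(ProductSet(Interval(pi, 3*sqrt(5)), {7/52, 5*sqrt(2)}), ProductSet(Naturals0, Reals))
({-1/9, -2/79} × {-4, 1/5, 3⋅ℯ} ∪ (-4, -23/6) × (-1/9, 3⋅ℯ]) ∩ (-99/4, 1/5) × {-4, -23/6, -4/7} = {-1/9, -2/79} × {-4}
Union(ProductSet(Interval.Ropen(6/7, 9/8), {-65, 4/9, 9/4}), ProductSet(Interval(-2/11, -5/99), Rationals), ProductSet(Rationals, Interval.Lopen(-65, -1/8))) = Union(ProductSet(Interval(-2/11, -5/99), Rationals), ProductSet(Interval.Ropen(6/7, 9/8), {-65, 4/9, 9/4}), ProductSet(Rationals, Interval.Lopen(-65, -1/8)))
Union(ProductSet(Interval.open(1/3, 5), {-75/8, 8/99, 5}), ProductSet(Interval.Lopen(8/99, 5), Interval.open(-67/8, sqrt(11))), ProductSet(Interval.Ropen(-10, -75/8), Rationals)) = Union(ProductSet(Interval.Ropen(-10, -75/8), Rationals), ProductSet(Interval.Lopen(8/99, 5), Interval.open(-67/8, sqrt(11))), ProductSet(Interval.open(1/3, 5), {-75/8, 8/99, 5}))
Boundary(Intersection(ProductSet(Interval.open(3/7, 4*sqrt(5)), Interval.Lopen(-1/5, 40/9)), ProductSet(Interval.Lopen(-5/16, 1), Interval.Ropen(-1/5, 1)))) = Union(ProductSet({3/7, 1}, Interval(-1/5, 1)), ProductSet(Interval(3/7, 1), {-1/5, 1}))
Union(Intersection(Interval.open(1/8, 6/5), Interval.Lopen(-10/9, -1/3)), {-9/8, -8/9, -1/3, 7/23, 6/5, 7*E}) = {-9/8, -8/9, -1/3, 7/23, 6/5, 7*E}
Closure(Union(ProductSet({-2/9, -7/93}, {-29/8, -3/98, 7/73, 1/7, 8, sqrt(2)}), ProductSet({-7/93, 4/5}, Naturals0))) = Union(ProductSet({-2/9, -7/93}, {-29/8, -3/98, 7/73, 1/7, 8, sqrt(2)}), ProductSet({-7/93, 4/5}, Naturals0))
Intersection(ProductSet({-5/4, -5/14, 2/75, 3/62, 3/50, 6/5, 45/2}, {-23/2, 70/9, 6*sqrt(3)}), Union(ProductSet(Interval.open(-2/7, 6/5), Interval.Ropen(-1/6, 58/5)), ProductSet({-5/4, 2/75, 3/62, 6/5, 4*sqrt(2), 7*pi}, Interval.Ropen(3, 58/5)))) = ProductSet({-5/4, 2/75, 3/62, 3/50, 6/5}, {70/9, 6*sqrt(3)})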